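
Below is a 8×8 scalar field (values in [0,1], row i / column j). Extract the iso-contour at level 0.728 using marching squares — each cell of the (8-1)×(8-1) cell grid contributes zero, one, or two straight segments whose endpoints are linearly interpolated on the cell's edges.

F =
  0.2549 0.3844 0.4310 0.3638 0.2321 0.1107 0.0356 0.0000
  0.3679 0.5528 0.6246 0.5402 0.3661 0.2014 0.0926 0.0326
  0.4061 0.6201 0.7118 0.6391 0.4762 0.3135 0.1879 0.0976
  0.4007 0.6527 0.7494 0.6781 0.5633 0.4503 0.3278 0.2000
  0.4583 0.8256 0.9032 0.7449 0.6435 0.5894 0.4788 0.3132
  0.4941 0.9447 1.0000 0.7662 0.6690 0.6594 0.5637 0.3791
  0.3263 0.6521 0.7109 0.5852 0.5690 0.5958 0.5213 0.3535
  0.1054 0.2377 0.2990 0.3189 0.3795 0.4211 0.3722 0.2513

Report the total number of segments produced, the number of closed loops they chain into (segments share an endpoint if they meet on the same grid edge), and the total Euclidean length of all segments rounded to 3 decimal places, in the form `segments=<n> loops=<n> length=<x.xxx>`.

cell (2,1): code 0100 → (2.431,2.000)–(3.000,1.779)
cell (2,2): code 1000 → (3.000,2.300)–(2.431,2.000)
cell (3,0): code 0100 → (3.436,1.000)–(4.000,0.734)
cell (3,1): code 1110 → (3.000,1.779)–(3.436,1.000)
cell (3,2): code 1101 → (3.747,3.000)–(3.000,2.300)
cell (3,3): code 1000 → (4.000,3.167)–(3.747,3.000)
cell (4,0): code 0110 → (4.000,0.734)–(5.000,0.519)
cell (4,3): code 1001 → (5.000,3.393)–(4.000,3.167)
cell (5,0): code 0010 → (5.000,0.519)–(5.741,1.000)
cell (5,1): code 0011 → (5.741,1.000)–(5.941,2.000)
cell (5,2): code 0011 → (5.941,2.000)–(5.211,3.000)
cell (5,3): code 0001 → (5.211,3.000)–(5.000,3.393)
total: 12 segments, chained into 1 closed loop(s), length Σ = 9.731962

segments=12 loops=1 length=9.732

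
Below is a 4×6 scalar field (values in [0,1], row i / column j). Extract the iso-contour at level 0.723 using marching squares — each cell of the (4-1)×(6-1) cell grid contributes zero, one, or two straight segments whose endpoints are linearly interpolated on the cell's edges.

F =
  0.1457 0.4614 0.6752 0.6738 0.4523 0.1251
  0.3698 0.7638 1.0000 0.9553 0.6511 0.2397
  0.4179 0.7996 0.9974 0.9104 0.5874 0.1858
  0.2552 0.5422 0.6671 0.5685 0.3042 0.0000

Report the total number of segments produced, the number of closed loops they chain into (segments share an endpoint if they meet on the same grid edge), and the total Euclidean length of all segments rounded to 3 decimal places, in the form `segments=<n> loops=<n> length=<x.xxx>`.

segments=10 loops=1 length=8.877

cell (0,0): code 0100 → (0.865,1.000)–(1.000,0.896)
cell (0,1): code 1100 → (0.147,2.000)–(0.865,1.000)
cell (0,2): code 1100 → (0.175,3.000)–(0.147,2.000)
cell (0,3): code 1000 → (1.000,3.764)–(0.175,3.000)
cell (1,0): code 0110 → (1.000,0.896)–(2.000,0.799)
cell (1,3): code 1001 → (2.000,3.580)–(1.000,3.764)
cell (2,0): code 0010 → (2.000,0.799)–(2.298,1.000)
cell (2,1): code 0011 → (2.298,1.000)–(2.831,2.000)
cell (2,2): code 0011 → (2.831,2.000)–(2.548,3.000)
cell (2,3): code 0001 → (2.548,3.000)–(2.000,3.580)
total: 10 segments, chained into 1 closed loop(s), length Σ = 8.876727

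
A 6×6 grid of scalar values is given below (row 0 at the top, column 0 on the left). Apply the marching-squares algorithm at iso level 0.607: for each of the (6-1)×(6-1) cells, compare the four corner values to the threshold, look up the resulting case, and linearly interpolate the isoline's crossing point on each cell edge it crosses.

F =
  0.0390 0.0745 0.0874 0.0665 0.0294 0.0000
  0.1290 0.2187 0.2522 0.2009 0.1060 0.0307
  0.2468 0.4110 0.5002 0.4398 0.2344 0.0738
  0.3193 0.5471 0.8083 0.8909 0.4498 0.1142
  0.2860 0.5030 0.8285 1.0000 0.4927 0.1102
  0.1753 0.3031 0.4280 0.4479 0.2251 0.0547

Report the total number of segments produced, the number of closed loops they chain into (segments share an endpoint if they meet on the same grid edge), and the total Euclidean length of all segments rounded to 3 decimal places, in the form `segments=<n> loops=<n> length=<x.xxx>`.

segments=8 loops=1 length=7.865

cell (2,1): code 0100 → (2.347,2.000)–(3.000,1.229)
cell (2,2): code 1100 → (2.371,3.000)–(2.347,2.000)
cell (2,3): code 1000 → (3.000,3.644)–(2.371,3.000)
cell (3,1): code 0110 → (3.000,1.229)–(4.000,1.320)
cell (3,3): code 1001 → (4.000,3.775)–(3.000,3.644)
cell (4,1): code 0010 → (4.000,1.320)–(4.553,2.000)
cell (4,2): code 0011 → (4.553,2.000)–(4.712,3.000)
cell (4,3): code 0001 → (4.712,3.000)–(4.000,3.775)
total: 8 segments, chained into 1 closed loop(s), length Σ = 7.864920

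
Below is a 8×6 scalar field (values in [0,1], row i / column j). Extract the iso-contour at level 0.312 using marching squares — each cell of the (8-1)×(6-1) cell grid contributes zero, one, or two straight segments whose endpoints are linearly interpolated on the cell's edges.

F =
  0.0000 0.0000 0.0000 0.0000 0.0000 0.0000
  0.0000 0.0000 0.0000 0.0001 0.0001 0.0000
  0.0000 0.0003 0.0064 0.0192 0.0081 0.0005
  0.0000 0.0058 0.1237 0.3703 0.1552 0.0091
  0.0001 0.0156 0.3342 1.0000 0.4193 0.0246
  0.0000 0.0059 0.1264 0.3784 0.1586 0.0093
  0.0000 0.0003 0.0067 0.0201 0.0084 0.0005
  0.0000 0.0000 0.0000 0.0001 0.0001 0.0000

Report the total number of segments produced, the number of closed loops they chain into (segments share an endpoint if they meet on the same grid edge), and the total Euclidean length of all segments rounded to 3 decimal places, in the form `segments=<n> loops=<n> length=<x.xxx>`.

segments=12 loops=1 length=6.706

cell (2,2): code 0100 → (2.834,3.000)–(3.000,2.764)
cell (2,3): code 1000 → (3.000,3.271)–(2.834,3.000)
cell (3,1): code 0100 → (3.895,2.000)–(4.000,1.930)
cell (3,2): code 1110 → (3.000,2.764)–(3.895,2.000)
cell (3,3): code 1101 → (3.594,4.000)–(3.000,3.271)
cell (3,4): code 1000 → (4.000,4.272)–(3.594,4.000)
cell (4,1): code 0010 → (4.000,1.930)–(4.107,2.000)
cell (4,2): code 0111 → (4.107,2.000)–(5.000,2.737)
cell (4,3): code 1011 → (5.000,3.302)–(4.412,4.000)
cell (4,4): code 0001 → (4.412,4.000)–(4.000,4.272)
cell (5,2): code 0010 → (5.000,2.737)–(5.185,3.000)
cell (5,3): code 0001 → (5.185,3.000)–(5.000,3.302)
total: 12 segments, chained into 1 closed loop(s), length Σ = 6.706154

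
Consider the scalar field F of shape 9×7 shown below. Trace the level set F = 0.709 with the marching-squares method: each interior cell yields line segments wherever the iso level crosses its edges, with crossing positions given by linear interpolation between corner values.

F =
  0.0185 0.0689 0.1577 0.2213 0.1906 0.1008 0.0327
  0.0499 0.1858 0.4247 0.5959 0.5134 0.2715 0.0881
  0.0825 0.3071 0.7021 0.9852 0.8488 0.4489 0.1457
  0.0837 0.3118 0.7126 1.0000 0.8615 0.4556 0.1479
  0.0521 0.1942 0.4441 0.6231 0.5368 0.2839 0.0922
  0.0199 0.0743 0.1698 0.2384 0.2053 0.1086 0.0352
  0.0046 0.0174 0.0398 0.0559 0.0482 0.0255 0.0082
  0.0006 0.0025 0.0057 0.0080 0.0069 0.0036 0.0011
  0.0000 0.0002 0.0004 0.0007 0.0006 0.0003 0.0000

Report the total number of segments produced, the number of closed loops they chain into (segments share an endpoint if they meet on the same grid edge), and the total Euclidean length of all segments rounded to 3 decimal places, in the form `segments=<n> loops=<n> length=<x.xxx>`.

cell (1,2): code 0100 → (1.291,3.000)–(2.000,2.024)
cell (1,3): code 1100 → (1.583,4.000)–(1.291,3.000)
cell (1,4): code 1000 → (2.000,4.350)–(1.583,4.000)
cell (2,1): code 0100 → (2.657,2.000)–(3.000,1.991)
cell (2,2): code 1110 → (2.000,2.024)–(2.657,2.000)
cell (2,4): code 1001 → (3.000,4.376)–(2.000,4.350)
cell (3,1): code 0010 → (3.000,1.991)–(3.013,2.000)
cell (3,2): code 0011 → (3.013,2.000)–(3.772,3.000)
cell (3,3): code 0011 → (3.772,3.000)–(3.470,4.000)
cell (3,4): code 0001 → (3.470,4.000)–(3.000,4.376)
total: 10 segments, chained into 1 closed loop(s), length Σ = 7.710731

segments=10 loops=1 length=7.711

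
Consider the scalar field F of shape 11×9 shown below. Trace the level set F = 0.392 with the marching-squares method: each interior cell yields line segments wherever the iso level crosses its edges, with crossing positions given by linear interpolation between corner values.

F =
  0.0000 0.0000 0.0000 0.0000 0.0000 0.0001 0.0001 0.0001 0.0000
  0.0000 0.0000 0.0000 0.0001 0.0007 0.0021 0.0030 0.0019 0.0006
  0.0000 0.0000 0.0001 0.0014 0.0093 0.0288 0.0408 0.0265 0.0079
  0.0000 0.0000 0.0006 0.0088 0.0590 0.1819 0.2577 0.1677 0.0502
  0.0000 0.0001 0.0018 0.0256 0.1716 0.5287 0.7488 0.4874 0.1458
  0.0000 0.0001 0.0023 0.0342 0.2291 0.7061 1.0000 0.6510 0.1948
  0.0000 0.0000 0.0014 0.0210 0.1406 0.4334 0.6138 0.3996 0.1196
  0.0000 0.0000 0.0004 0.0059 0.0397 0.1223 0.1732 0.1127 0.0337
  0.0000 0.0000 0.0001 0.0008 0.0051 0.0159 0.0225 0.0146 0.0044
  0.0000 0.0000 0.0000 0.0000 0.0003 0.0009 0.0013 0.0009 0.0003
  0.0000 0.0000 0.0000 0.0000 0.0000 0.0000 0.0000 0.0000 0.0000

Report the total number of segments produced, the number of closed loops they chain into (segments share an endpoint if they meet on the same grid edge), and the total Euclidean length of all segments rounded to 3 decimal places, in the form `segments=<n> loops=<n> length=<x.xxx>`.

cell (3,4): code 0100 → (3.606,5.000)–(4.000,4.617)
cell (3,5): code 1100 → (3.273,6.000)–(3.606,5.000)
cell (3,6): code 1100 → (3.702,7.000)–(3.273,6.000)
cell (3,7): code 1000 → (4.000,7.279)–(3.702,7.000)
cell (4,4): code 0110 → (4.000,4.617)–(5.000,4.342)
cell (4,7): code 1001 → (5.000,7.568)–(4.000,7.279)
cell (5,4): code 0110 → (5.000,4.342)–(6.000,4.859)
cell (5,7): code 1001 → (6.000,7.027)–(5.000,7.568)
cell (6,4): code 0010 → (6.000,4.859)–(6.133,5.000)
cell (6,5): code 0011 → (6.133,5.000)–(6.503,6.000)
cell (6,6): code 0011 → (6.503,6.000)–(6.026,7.000)
cell (6,7): code 0001 → (6.026,7.000)–(6.000,7.027)
total: 12 segments, chained into 1 closed loop(s), length Σ = 9.846745

segments=12 loops=1 length=9.847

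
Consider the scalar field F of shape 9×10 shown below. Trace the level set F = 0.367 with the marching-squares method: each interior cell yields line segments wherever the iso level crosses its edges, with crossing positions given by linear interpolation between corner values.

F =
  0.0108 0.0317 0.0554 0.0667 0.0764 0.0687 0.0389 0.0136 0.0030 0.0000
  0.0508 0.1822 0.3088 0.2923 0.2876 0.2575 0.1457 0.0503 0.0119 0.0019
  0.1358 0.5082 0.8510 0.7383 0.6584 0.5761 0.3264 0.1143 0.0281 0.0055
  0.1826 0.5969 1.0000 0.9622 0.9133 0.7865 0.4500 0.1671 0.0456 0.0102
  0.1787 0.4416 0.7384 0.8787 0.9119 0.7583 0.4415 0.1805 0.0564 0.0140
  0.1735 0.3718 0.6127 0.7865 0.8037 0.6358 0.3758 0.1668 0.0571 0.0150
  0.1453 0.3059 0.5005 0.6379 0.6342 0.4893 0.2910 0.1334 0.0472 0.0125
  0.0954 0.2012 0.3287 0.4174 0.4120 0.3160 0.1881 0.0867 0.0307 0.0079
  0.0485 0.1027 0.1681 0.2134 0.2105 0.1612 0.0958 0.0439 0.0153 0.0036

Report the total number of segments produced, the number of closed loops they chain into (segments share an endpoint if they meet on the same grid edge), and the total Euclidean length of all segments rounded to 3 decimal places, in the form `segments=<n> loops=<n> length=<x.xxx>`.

cell (1,0): code 0100 → (1.567,1.000)–(2.000,0.621)
cell (1,1): code 1100 → (1.107,2.000)–(1.567,1.000)
cell (1,2): code 1100 → (1.167,3.000)–(1.107,2.000)
cell (1,3): code 1100 → (1.214,4.000)–(1.167,3.000)
cell (1,4): code 1100 → (1.344,5.000)–(1.214,4.000)
cell (1,5): code 1000 → (2.000,5.837)–(1.344,5.000)
cell (2,0): code 0110 → (2.000,0.621)–(3.000,0.445)
cell (2,5): code 1101 → (2.328,6.000)–(2.000,5.837)
cell (2,6): code 1000 → (3.000,6.293)–(2.328,6.000)
cell (3,0): code 0110 → (3.000,0.445)–(4.000,0.716)
cell (3,6): code 1001 → (4.000,6.285)–(3.000,6.293)
cell (4,0): code 0110 → (4.000,0.716)–(5.000,0.976)
cell (4,6): code 1001 → (5.000,6.042)–(4.000,6.285)
cell (5,0): code 0010 → (5.000,0.976)–(5.073,1.000)
cell (5,1): code 0111 → (5.073,1.000)–(6.000,1.314)
cell (5,5): code 1011 → (6.000,5.617)–(5.104,6.000)
cell (5,6): code 0001 → (5.104,6.000)–(5.000,6.042)
cell (6,1): code 0010 → (6.000,1.314)–(6.777,2.000)
cell (6,2): code 0111 → (6.777,2.000)–(7.000,2.432)
cell (6,4): code 1011 → (7.000,4.469)–(6.706,5.000)
cell (6,5): code 0001 → (6.706,5.000)–(6.000,5.617)
cell (7,2): code 0010 → (7.000,2.432)–(7.247,3.000)
cell (7,3): code 0011 → (7.247,3.000)–(7.223,4.000)
cell (7,4): code 0001 → (7.223,4.000)–(7.000,4.469)
total: 24 segments, chained into 1 closed loop(s), length Σ = 19.313016

segments=24 loops=1 length=19.313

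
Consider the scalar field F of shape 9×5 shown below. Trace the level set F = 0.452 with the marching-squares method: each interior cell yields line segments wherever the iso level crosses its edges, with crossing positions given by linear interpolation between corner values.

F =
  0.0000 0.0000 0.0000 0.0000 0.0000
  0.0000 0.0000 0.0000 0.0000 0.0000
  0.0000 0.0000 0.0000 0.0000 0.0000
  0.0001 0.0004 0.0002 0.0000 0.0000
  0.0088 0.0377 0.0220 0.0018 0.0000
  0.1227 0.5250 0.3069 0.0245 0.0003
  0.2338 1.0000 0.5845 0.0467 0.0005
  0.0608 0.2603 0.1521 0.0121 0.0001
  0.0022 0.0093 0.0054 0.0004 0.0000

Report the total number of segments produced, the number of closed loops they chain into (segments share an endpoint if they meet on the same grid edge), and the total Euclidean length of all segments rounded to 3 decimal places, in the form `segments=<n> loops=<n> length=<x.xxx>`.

cell (4,0): code 0100 → (4.850,1.000)–(5.000,0.819)
cell (4,1): code 1000 → (5.000,1.335)–(4.850,1.000)
cell (5,0): code 0110 → (5.000,0.819)–(6.000,0.285)
cell (5,1): code 1101 → (5.523,2.000)–(5.000,1.335)
cell (5,2): code 1000 → (6.000,2.246)–(5.523,2.000)
cell (6,0): code 0010 → (6.000,0.285)–(6.741,1.000)
cell (6,1): code 0011 → (6.741,1.000)–(6.306,2.000)
cell (6,2): code 0001 → (6.306,2.000)–(6.000,2.246)
total: 8 segments, chained into 1 closed loop(s), length Σ = 5.631967

segments=8 loops=1 length=5.632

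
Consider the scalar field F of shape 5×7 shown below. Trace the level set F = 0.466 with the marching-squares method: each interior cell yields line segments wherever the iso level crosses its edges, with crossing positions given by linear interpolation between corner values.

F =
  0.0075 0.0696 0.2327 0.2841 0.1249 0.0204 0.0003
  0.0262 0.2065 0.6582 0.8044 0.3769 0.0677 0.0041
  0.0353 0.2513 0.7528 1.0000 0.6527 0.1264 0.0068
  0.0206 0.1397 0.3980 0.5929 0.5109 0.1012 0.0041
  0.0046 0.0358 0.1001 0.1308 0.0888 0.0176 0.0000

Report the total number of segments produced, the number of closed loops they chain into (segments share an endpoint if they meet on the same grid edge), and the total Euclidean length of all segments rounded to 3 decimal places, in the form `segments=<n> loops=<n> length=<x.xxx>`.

cell (0,1): code 0100 → (0.548,2.000)–(1.000,1.574)
cell (0,2): code 1100 → (0.350,3.000)–(0.548,2.000)
cell (0,3): code 1000 → (1.000,3.792)–(0.350,3.000)
cell (1,1): code 0110 → (1.000,1.574)–(2.000,1.428)
cell (1,3): code 1101 → (1.323,4.000)–(1.000,3.792)
cell (1,4): code 1000 → (2.000,4.355)–(1.323,4.000)
cell (2,1): code 0010 → (2.000,1.428)–(2.808,2.000)
cell (2,2): code 0111 → (2.808,2.000)–(3.000,2.349)
cell (2,4): code 1001 → (3.000,4.110)–(2.000,4.355)
cell (3,2): code 0010 → (3.000,2.349)–(3.275,3.000)
cell (3,3): code 0011 → (3.275,3.000)–(3.106,4.000)
cell (3,4): code 0001 → (3.106,4.000)–(3.000,4.110)
total: 12 segments, chained into 1 closed loop(s), length Σ = 9.115276

segments=12 loops=1 length=9.115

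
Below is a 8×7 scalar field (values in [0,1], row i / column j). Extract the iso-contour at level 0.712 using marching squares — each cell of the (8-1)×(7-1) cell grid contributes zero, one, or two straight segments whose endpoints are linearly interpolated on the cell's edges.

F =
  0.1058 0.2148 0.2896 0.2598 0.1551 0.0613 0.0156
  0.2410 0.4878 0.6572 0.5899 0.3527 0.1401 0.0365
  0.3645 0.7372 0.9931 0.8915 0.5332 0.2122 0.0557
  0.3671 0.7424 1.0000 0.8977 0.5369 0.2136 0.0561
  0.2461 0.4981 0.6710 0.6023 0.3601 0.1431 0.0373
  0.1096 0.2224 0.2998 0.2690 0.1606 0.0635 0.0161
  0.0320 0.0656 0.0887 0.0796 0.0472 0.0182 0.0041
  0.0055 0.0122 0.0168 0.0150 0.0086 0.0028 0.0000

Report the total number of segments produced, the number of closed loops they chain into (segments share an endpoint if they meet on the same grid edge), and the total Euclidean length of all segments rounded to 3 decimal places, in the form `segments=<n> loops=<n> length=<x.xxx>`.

cell (1,0): code 0100 → (1.899,1.000)–(2.000,0.932)
cell (1,1): code 1100 → (1.163,2.000)–(1.899,1.000)
cell (1,2): code 1100 → (1.405,3.000)–(1.163,2.000)
cell (1,3): code 1000 → (2.000,3.501)–(1.405,3.000)
cell (2,0): code 0110 → (2.000,0.932)–(3.000,0.919)
cell (2,3): code 1001 → (3.000,3.515)–(2.000,3.501)
cell (3,0): code 0010 → (3.000,0.919)–(3.124,1.000)
cell (3,1): code 0011 → (3.124,1.000)–(3.875,2.000)
cell (3,2): code 0011 → (3.875,2.000)–(3.629,3.000)
cell (3,3): code 0001 → (3.629,3.000)–(3.000,3.515)
total: 10 segments, chained into 1 closed loop(s), length Σ = 8.411534

segments=10 loops=1 length=8.412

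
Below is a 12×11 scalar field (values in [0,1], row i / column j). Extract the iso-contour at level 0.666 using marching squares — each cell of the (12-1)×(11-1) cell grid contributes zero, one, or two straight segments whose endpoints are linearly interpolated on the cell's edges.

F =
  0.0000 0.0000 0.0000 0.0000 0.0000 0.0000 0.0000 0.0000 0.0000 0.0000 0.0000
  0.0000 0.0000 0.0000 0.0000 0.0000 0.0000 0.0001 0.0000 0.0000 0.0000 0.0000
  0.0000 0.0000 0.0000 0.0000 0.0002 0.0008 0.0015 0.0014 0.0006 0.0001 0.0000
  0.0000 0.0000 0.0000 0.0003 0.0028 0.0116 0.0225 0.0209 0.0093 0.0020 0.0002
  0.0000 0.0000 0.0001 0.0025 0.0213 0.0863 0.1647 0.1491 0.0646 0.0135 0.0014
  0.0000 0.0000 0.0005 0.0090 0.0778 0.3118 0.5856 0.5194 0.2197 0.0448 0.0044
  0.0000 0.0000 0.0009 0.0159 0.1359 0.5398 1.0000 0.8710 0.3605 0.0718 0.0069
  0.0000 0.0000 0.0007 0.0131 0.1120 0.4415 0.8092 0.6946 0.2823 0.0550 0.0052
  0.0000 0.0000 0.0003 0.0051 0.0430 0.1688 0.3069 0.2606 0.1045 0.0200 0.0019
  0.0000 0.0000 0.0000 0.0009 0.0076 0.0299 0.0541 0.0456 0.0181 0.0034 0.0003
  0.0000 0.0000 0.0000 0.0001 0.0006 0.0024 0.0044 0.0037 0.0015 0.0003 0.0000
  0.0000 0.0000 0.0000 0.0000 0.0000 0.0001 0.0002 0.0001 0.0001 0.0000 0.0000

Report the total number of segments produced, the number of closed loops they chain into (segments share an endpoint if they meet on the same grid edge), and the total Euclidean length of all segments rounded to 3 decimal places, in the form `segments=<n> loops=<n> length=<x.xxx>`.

cell (5,5): code 0100 → (5.194,6.000)–(6.000,5.274)
cell (5,6): code 1100 → (5.417,7.000)–(5.194,6.000)
cell (5,7): code 1000 → (6.000,7.402)–(5.417,7.000)
cell (6,5): code 0110 → (6.000,5.274)–(7.000,5.611)
cell (6,7): code 1001 → (7.000,7.069)–(6.000,7.402)
cell (7,5): code 0010 → (7.000,5.611)–(7.285,6.000)
cell (7,6): code 0011 → (7.285,6.000)–(7.066,7.000)
cell (7,7): code 0001 → (7.066,7.000)–(7.000,7.069)
total: 8 segments, chained into 1 closed loop(s), length Σ = 6.527944

segments=8 loops=1 length=6.528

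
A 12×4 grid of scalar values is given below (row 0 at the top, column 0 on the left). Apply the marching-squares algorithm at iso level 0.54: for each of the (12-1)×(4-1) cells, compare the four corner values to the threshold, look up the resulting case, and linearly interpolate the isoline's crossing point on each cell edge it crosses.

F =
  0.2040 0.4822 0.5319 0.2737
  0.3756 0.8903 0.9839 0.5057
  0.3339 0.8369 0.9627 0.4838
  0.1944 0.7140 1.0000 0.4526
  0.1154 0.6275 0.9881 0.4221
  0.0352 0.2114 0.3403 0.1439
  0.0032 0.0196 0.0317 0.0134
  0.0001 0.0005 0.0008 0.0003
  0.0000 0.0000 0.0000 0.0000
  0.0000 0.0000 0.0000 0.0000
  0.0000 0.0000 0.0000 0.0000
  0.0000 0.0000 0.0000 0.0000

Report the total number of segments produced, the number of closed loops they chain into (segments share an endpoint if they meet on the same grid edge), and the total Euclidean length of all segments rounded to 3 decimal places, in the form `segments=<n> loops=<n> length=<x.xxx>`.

cell (0,0): code 0100 → (0.142,1.000)–(1.000,0.319)
cell (0,1): code 1100 → (0.018,2.000)–(0.142,1.000)
cell (0,2): code 1000 → (1.000,2.928)–(0.018,2.000)
cell (1,0): code 0110 → (1.000,0.319)–(2.000,0.410)
cell (1,2): code 1001 → (2.000,2.883)–(1.000,2.928)
cell (2,0): code 0110 → (2.000,0.410)–(3.000,0.665)
cell (2,2): code 1001 → (3.000,2.840)–(2.000,2.883)
cell (3,0): code 0110 → (3.000,0.665)–(4.000,0.829)
cell (3,2): code 1001 → (4.000,2.792)–(3.000,2.840)
cell (4,0): code 0010 → (4.000,0.829)–(4.210,1.000)
cell (4,1): code 0011 → (4.210,1.000)–(4.692,2.000)
cell (4,2): code 0001 → (4.692,2.000)–(4.000,2.792)
total: 12 segments, chained into 1 closed loop(s), length Σ = 11.939199

segments=12 loops=1 length=11.939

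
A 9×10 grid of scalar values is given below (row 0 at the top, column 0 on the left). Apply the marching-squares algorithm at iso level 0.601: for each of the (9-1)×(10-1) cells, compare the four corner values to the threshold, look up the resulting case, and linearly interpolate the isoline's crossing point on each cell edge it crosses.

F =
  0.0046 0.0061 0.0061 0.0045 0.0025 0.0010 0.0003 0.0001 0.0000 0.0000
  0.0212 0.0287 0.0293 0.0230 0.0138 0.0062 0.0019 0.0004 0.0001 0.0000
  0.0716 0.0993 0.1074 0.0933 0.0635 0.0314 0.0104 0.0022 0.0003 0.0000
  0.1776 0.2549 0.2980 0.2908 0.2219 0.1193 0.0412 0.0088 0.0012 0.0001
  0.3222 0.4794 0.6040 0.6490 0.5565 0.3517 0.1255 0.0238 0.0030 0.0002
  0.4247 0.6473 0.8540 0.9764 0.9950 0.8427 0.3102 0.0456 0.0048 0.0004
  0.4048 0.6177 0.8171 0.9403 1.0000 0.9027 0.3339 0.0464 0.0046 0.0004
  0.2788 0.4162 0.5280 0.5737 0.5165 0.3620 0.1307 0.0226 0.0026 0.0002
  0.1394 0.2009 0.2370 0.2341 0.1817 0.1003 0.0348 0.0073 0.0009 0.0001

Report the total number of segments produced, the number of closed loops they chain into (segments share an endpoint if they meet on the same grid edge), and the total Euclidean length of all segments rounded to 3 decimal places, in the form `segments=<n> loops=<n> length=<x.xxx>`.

segments=16 loops=1 length=12.523

cell (3,1): code 0100 → (3.990,2.000)–(4.000,1.976)
cell (3,2): code 1100 → (3.866,3.000)–(3.990,2.000)
cell (3,3): code 1000 → (4.000,3.519)–(3.866,3.000)
cell (4,0): code 0100 → (4.724,1.000)–(5.000,0.792)
cell (4,1): code 1110 → (4.000,1.976)–(4.724,1.000)
cell (4,3): code 1101 → (4.101,4.000)–(4.000,3.519)
cell (4,4): code 1100 → (4.508,5.000)–(4.101,4.000)
cell (4,5): code 1000 → (5.000,5.454)–(4.508,5.000)
cell (5,0): code 0110 → (5.000,0.792)–(6.000,0.922)
cell (5,5): code 1001 → (6.000,5.530)–(5.000,5.454)
cell (6,0): code 0010 → (6.000,0.922)–(6.083,1.000)
cell (6,1): code 0011 → (6.083,1.000)–(6.747,2.000)
cell (6,2): code 0011 → (6.747,2.000)–(6.926,3.000)
cell (6,3): code 0011 → (6.926,3.000)–(6.825,4.000)
cell (6,4): code 0011 → (6.825,4.000)–(6.558,5.000)
cell (6,5): code 0001 → (6.558,5.000)–(6.000,5.530)
total: 16 segments, chained into 1 closed loop(s), length Σ = 12.522755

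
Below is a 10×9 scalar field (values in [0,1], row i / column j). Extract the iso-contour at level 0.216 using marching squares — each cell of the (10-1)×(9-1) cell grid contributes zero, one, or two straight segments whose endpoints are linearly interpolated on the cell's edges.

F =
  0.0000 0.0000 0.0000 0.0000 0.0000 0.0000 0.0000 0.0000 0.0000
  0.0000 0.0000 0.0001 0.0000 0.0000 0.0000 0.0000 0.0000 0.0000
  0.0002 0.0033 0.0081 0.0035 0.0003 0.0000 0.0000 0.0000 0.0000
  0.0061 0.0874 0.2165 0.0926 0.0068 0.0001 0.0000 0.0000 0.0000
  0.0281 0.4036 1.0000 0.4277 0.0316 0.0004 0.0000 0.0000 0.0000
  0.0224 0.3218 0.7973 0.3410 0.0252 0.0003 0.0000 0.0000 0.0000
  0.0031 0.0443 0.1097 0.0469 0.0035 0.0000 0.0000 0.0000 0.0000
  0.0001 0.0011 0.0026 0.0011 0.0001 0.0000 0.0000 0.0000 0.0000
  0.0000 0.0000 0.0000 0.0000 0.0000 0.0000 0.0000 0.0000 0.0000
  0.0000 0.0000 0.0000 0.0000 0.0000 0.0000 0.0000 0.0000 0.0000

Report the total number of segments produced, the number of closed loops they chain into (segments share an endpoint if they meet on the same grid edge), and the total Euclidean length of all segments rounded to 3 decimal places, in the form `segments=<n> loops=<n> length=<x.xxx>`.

cell (2,1): code 0100 → (2.998,2.000)–(3.000,1.996)
cell (2,2): code 1000 → (3.000,2.004)–(2.998,2.000)
cell (3,0): code 0100 → (3.407,1.000)–(4.000,0.500)
cell (3,1): code 1110 → (3.000,1.996)–(3.407,1.000)
cell (3,2): code 1101 → (3.368,3.000)–(3.000,2.004)
cell (3,3): code 1000 → (4.000,3.534)–(3.368,3.000)
cell (4,0): code 0110 → (4.000,0.500)–(5.000,0.647)
cell (4,3): code 1001 → (5.000,3.396)–(4.000,3.534)
cell (5,0): code 0010 → (5.000,0.647)–(5.381,1.000)
cell (5,1): code 0011 → (5.381,1.000)–(5.845,2.000)
cell (5,2): code 0011 → (5.845,2.000)–(5.425,3.000)
cell (5,3): code 0001 → (5.425,3.000)–(5.000,3.396)
total: 12 segments, chained into 1 closed loop(s), length Σ = 9.058261

segments=12 loops=1 length=9.058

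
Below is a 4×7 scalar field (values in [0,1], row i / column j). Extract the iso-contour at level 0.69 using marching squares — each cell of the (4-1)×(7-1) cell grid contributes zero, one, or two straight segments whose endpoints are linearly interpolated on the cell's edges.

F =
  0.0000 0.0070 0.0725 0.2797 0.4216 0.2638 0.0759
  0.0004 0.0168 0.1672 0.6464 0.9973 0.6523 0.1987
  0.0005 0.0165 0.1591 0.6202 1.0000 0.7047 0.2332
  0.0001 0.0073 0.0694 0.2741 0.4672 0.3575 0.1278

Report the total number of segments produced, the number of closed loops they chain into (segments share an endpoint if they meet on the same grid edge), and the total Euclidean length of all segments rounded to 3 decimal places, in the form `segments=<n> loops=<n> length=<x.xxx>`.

segments=8 loops=1 length=6.267

cell (0,3): code 0100 → (0.466,4.000)–(1.000,3.124)
cell (0,4): code 1000 → (1.000,4.891)–(0.466,4.000)
cell (1,3): code 0110 → (1.000,3.124)–(2.000,3.184)
cell (1,4): code 1101 → (1.719,5.000)–(1.000,4.891)
cell (1,5): code 1000 → (2.000,5.031)–(1.719,5.000)
cell (2,3): code 0010 → (2.000,3.184)–(2.582,4.000)
cell (2,4): code 0011 → (2.582,4.000)–(2.042,5.000)
cell (2,5): code 0001 → (2.042,5.000)–(2.000,5.031)
total: 8 segments, chained into 1 closed loop(s), length Σ = 6.266964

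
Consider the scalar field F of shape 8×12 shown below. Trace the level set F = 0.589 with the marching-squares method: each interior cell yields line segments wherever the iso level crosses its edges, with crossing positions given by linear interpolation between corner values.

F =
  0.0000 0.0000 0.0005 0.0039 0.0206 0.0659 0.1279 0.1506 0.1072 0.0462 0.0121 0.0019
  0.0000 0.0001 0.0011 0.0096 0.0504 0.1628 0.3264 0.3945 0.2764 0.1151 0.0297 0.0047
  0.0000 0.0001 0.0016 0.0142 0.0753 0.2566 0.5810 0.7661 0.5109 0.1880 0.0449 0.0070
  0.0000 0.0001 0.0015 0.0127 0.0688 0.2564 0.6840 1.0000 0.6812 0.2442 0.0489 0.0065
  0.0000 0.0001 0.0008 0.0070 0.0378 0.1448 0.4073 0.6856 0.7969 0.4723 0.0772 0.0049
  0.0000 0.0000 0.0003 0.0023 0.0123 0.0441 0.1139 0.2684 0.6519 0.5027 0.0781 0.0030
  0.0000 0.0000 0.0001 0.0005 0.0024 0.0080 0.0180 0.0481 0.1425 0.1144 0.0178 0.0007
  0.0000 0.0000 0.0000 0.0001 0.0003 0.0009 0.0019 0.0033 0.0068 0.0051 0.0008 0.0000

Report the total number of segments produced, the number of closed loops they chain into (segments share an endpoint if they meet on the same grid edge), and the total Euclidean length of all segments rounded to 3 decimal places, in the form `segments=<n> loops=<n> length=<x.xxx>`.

segments=14 loops=1 length=9.725

cell (1,6): code 0100 → (1.523,7.000)–(2.000,6.043)
cell (1,7): code 1000 → (2.000,7.694)–(1.523,7.000)
cell (2,5): code 0100 → (2.078,6.000)–(3.000,5.778)
cell (2,6): code 1110 → (2.000,6.043)–(2.078,6.000)
cell (2,7): code 1101 → (2.459,8.000)–(2.000,7.694)
cell (2,8): code 1000 → (3.000,8.211)–(2.459,8.000)
cell (3,5): code 0010 → (3.000,5.778)–(3.343,6.000)
cell (3,6): code 0111 → (3.343,6.000)–(4.000,6.653)
cell (3,8): code 1001 → (4.000,8.640)–(3.000,8.211)
cell (4,6): code 0010 → (4.000,6.653)–(4.232,7.000)
cell (4,7): code 0111 → (4.232,7.000)–(5.000,7.836)
cell (4,8): code 1001 → (5.000,8.422)–(4.000,8.640)
cell (5,7): code 0010 → (5.000,7.836)–(5.123,8.000)
cell (5,8): code 0001 → (5.123,8.000)–(5.000,8.422)
total: 14 segments, chained into 1 closed loop(s), length Σ = 9.725070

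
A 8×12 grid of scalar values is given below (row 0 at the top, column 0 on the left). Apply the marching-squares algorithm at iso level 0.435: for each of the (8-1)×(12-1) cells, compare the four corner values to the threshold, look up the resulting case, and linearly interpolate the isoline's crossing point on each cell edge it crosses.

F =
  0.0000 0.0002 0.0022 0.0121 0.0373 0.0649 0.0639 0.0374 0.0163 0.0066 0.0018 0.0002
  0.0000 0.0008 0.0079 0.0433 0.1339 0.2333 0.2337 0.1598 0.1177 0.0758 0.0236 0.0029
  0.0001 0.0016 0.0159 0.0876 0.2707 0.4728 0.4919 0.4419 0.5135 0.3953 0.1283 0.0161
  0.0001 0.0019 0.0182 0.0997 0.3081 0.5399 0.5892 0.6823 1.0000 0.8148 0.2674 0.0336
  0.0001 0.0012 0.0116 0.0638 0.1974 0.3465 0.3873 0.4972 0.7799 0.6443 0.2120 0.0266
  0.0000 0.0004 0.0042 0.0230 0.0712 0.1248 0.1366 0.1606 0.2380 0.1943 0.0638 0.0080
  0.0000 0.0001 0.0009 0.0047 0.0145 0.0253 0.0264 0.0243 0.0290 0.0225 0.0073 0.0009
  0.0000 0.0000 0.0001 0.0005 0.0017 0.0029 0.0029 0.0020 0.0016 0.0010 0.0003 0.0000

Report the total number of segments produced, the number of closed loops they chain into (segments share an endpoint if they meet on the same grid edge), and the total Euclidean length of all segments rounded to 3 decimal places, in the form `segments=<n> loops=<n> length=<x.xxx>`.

segments=16 loops=1 length=13.123

cell (1,4): code 0100 → (1.842,5.000)–(2.000,4.813)
cell (1,5): code 1100 → (1.780,6.000)–(1.842,5.000)
cell (1,6): code 1100 → (1.976,7.000)–(1.780,6.000)
cell (1,7): code 1100 → (1.802,8.000)–(1.976,7.000)
cell (1,8): code 1000 → (2.000,8.664)–(1.802,8.000)
cell (2,4): code 0110 → (2.000,4.813)–(3.000,4.547)
cell (2,8): code 1101 → (2.095,9.000)–(2.000,8.664)
cell (2,9): code 1000 → (3.000,9.694)–(2.095,9.000)
cell (3,4): code 0010 → (3.000,4.547)–(3.542,5.000)
cell (3,5): code 0011 → (3.542,5.000)–(3.764,6.000)
cell (3,6): code 0111 → (3.764,6.000)–(4.000,6.434)
cell (3,9): code 1001 → (4.000,9.484)–(3.000,9.694)
cell (4,6): code 0010 → (4.000,6.434)–(4.185,7.000)
cell (4,7): code 0011 → (4.185,7.000)–(4.636,8.000)
cell (4,8): code 0011 → (4.636,8.000)–(4.465,9.000)
cell (4,9): code 0001 → (4.465,9.000)–(4.000,9.484)
total: 16 segments, chained into 1 closed loop(s), length Σ = 13.123149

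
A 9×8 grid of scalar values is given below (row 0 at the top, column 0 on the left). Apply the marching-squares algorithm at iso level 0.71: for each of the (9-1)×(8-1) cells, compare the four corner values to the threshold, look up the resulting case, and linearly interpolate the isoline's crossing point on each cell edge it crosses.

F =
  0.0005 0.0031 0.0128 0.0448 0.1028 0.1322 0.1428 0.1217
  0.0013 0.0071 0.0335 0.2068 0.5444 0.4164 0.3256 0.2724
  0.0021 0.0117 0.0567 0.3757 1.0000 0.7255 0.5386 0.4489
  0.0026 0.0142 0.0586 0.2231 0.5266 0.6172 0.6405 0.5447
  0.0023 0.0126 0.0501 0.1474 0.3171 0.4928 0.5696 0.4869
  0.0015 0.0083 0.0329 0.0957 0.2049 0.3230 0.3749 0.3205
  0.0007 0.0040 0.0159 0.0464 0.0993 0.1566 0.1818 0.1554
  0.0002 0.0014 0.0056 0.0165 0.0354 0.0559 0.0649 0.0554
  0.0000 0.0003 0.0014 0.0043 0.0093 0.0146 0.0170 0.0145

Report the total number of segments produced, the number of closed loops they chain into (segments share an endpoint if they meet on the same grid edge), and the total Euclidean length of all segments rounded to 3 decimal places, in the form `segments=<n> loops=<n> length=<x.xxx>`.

cell (1,3): code 0100 → (1.363,4.000)–(2.000,3.535)
cell (1,4): code 1100 → (1.950,5.000)–(1.363,4.000)
cell (1,5): code 1000 → (2.000,5.083)–(1.950,5.000)
cell (2,3): code 0010 → (2.000,3.535)–(2.613,4.000)
cell (2,4): code 0011 → (2.613,4.000)–(2.143,5.000)
cell (2,5): code 0001 → (2.143,5.000)–(2.000,5.083)
total: 6 segments, chained into 1 closed loop(s), length Σ = 4.083077

segments=6 loops=1 length=4.083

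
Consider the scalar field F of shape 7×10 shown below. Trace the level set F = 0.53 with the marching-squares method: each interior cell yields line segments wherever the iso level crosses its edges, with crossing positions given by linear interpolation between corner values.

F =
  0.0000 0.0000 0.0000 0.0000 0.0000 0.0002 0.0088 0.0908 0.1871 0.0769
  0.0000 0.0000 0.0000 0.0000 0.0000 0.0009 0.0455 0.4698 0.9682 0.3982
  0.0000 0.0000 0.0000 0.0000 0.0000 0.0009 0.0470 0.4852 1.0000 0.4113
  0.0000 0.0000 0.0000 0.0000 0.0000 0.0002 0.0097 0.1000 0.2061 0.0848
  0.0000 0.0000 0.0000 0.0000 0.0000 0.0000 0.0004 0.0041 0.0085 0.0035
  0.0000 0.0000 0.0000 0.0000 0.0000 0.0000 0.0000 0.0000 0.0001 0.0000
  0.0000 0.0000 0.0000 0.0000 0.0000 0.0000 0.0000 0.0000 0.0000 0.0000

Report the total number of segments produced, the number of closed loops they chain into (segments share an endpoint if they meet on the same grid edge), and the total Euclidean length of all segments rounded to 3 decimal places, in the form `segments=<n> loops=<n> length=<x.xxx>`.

segments=6 loops=1 length=6.078

cell (0,7): code 0100 → (0.439,8.000)–(1.000,7.121)
cell (0,8): code 1000 → (1.000,8.769)–(0.439,8.000)
cell (1,7): code 0110 → (1.000,7.121)–(2.000,7.087)
cell (1,8): code 1001 → (2.000,8.798)–(1.000,8.769)
cell (2,7): code 0010 → (2.000,7.087)–(2.592,8.000)
cell (2,8): code 0001 → (2.592,8.000)–(2.000,8.798)
total: 6 segments, chained into 1 closed loop(s), length Σ = 6.077696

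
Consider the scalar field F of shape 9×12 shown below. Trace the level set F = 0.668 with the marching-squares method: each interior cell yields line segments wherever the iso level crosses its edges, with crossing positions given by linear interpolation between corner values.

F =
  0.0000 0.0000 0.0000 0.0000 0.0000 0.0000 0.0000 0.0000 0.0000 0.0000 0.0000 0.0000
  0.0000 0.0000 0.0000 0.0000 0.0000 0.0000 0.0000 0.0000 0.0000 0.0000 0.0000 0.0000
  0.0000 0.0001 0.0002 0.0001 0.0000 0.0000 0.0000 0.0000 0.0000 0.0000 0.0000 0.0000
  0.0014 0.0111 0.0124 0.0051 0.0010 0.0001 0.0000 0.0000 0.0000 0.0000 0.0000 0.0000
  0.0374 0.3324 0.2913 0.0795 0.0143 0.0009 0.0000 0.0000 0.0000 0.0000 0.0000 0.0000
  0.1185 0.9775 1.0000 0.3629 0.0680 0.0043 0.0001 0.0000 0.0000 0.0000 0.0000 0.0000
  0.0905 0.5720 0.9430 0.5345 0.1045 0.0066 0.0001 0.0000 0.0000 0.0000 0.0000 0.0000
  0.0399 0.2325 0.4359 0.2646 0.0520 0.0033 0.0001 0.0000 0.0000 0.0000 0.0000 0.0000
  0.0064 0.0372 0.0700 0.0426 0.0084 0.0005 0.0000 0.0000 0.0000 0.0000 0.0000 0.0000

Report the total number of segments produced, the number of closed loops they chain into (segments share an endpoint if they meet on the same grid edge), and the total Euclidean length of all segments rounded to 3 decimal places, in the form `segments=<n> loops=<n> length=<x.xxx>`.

cell (4,0): code 0100 → (4.520,1.000)–(5.000,0.640)
cell (4,1): code 1100 → (4.532,2.000)–(4.520,1.000)
cell (4,2): code 1000 → (5.000,2.521)–(4.532,2.000)
cell (5,0): code 0010 → (5.000,0.640)–(5.763,1.000)
cell (5,1): code 0111 → (5.763,1.000)–(6.000,1.259)
cell (5,2): code 1001 → (6.000,2.673)–(5.000,2.521)
cell (6,1): code 0010 → (6.000,1.259)–(6.542,2.000)
cell (6,2): code 0001 → (6.542,2.000)–(6.000,2.673)
total: 8 segments, chained into 1 closed loop(s), length Σ = 6.289919

segments=8 loops=1 length=6.290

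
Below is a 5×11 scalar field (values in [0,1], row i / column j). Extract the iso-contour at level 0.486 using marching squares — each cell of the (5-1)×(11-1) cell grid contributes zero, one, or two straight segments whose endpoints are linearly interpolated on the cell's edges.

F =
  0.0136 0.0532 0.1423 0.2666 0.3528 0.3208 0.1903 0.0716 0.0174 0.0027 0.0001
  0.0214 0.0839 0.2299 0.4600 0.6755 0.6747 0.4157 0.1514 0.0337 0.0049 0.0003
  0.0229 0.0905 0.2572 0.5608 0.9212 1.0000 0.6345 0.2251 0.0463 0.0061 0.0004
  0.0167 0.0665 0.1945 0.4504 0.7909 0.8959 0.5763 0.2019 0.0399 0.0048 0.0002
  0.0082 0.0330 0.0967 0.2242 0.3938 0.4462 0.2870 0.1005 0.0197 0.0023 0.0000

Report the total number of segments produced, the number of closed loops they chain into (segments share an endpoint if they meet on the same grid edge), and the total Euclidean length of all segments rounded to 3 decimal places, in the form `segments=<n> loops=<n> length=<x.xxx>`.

segments=14 loops=1 length=11.036

cell (0,3): code 0100 → (0.413,4.000)–(1.000,3.121)
cell (0,4): code 1100 → (0.467,5.000)–(0.413,4.000)
cell (0,5): code 1000 → (1.000,5.729)–(0.467,5.000)
cell (1,2): code 0100 → (1.258,3.000)–(2.000,2.754)
cell (1,3): code 1110 → (1.000,3.121)–(1.258,3.000)
cell (1,5): code 1101 → (1.321,6.000)–(1.000,5.729)
cell (1,6): code 1000 → (2.000,6.363)–(1.321,6.000)
cell (2,2): code 0010 → (2.000,2.754)–(2.678,3.000)
cell (2,3): code 0111 → (2.678,3.000)–(3.000,3.105)
cell (2,6): code 1001 → (3.000,6.241)–(2.000,6.363)
cell (3,3): code 0010 → (3.000,3.105)–(3.768,4.000)
cell (3,4): code 0011 → (3.768,4.000)–(3.911,5.000)
cell (3,5): code 0011 → (3.911,5.000)–(3.312,6.000)
cell (3,6): code 0001 → (3.312,6.000)–(3.000,6.241)
total: 14 segments, chained into 1 closed loop(s), length Σ = 11.035950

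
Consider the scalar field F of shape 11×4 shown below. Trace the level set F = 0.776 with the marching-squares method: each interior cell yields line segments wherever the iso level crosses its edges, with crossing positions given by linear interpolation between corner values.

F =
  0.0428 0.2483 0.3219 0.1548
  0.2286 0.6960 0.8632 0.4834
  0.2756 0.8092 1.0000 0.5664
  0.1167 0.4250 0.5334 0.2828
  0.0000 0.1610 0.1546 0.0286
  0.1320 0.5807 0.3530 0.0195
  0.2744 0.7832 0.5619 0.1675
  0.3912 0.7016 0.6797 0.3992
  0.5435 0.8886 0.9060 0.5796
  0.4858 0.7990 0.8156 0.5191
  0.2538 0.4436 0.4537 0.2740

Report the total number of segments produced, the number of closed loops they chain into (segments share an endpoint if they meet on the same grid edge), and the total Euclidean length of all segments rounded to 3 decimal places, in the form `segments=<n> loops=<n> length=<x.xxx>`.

cell (0,1): code 0100 → (0.839,2.000)–(1.000,1.478)
cell (0,2): code 1000 → (1.000,2.230)–(0.839,2.000)
cell (1,0): code 0100 → (1.707,1.000)–(2.000,0.938)
cell (1,1): code 1110 → (1.000,1.478)–(1.707,1.000)
cell (1,2): code 1001 → (2.000,2.517)–(1.000,2.230)
cell (2,0): code 0010 → (2.000,0.938)–(2.086,1.000)
cell (2,1): code 0011 → (2.086,1.000)–(2.480,2.000)
cell (2,2): code 0001 → (2.480,2.000)–(2.000,2.517)
cell (5,0): code 0100 → (5.964,1.000)–(6.000,0.986)
cell (5,1): code 1000 → (6.000,1.033)–(5.964,1.000)
cell (6,0): code 0010 → (6.000,0.986)–(6.088,1.000)
cell (6,1): code 0001 → (6.088,1.000)–(6.000,1.033)
cell (7,0): code 0100 → (7.398,1.000)–(8.000,0.674)
cell (7,1): code 1100 → (7.426,2.000)–(7.398,1.000)
cell (7,2): code 1000 → (8.000,2.398)–(7.426,2.000)
cell (8,0): code 0110 → (8.000,0.674)–(9.000,0.927)
cell (8,2): code 1001 → (9.000,2.134)–(8.000,2.398)
cell (9,0): code 0010 → (9.000,0.927)–(9.065,1.000)
cell (9,1): code 0011 → (9.065,1.000)–(9.109,2.000)
cell (9,2): code 0001 → (9.109,2.000)–(9.000,2.134)
total: 20 segments, chained into 3 closed loop(s), length Σ = 10.897945

segments=20 loops=3 length=10.898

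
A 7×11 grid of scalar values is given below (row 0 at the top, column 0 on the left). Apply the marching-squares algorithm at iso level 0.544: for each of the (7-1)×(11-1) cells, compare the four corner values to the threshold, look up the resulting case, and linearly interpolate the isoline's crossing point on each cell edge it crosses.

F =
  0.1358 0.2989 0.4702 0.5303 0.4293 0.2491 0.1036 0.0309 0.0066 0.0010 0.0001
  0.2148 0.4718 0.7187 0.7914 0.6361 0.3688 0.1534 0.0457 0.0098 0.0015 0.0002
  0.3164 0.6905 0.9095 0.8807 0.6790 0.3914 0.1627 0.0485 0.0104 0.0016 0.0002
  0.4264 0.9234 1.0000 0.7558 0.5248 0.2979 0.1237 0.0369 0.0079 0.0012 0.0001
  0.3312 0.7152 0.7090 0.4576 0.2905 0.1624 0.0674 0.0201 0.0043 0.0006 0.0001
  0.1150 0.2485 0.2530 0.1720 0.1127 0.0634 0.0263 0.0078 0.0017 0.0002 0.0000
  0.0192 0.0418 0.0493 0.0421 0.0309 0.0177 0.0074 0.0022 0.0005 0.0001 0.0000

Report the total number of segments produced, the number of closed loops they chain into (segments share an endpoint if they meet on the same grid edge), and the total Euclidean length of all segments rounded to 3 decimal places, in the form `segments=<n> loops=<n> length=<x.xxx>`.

segments=16 loops=1 length=13.129

cell (0,1): code 0100 → (0.297,2.000)–(1.000,1.292)
cell (0,2): code 1100 → (0.052,3.000)–(0.297,2.000)
cell (0,3): code 1100 → (0.555,4.000)–(0.052,3.000)
cell (0,4): code 1000 → (1.000,4.345)–(0.555,4.000)
cell (1,0): code 0100 → (1.330,1.000)–(2.000,0.608)
cell (1,1): code 1110 → (1.000,1.292)–(1.330,1.000)
cell (1,4): code 1001 → (2.000,4.469)–(1.000,4.345)
cell (2,0): code 0110 → (2.000,0.608)–(3.000,0.237)
cell (2,3): code 1011 → (3.000,3.917)–(2.875,4.000)
cell (2,4): code 0001 → (2.875,4.000)–(2.000,4.469)
cell (3,0): code 0110 → (3.000,0.237)–(4.000,0.554)
cell (3,2): code 1011 → (4.000,2.656)–(3.710,3.000)
cell (3,3): code 0001 → (3.710,3.000)–(3.000,3.917)
cell (4,0): code 0010 → (4.000,0.554)–(4.367,1.000)
cell (4,1): code 0011 → (4.367,1.000)–(4.362,2.000)
cell (4,2): code 0001 → (4.362,2.000)–(4.000,2.656)
total: 16 segments, chained into 1 closed loop(s), length Σ = 13.129026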